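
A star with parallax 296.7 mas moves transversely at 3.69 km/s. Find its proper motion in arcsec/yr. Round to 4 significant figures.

d = 1/p = 1/0.2967″ = 3.3704 pc.
μ = v_t / (4.74 d) = 3.69 / (4.74 × 3.3704) = 3.69 / 15.976 = 0.23097 ″/yr.

0.2310 arcsec/yr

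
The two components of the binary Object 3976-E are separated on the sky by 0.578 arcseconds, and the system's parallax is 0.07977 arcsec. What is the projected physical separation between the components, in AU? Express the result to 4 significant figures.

7.246 AU

d = 1/p = 1/0.07977″ = 12.536 pc.
At distance d (pc), an angle of θ arcsec spans θ·d AU: s = 0.578 × 12.536 = 7.2458 AU.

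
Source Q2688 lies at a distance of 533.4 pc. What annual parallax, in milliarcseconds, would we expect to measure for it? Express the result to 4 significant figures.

1.875 mas

p = 1/d = 1/533.4 = 0.0018748 arcsec.
= 0.0018748 × 1000 = 1.8748 mas.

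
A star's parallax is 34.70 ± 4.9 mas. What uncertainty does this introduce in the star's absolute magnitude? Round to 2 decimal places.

σ_M = 0.31 mag

M = m − 5 log₁₀ d + 5 = m + 5 log₁₀ p + 5, so ∂M/∂p = 5/(p ln 10).
σ_M = (5/ln 10) · (σ_p/p) = 2.1715 × 4.9/34.70 = 2.1715 × 0.14121 = 0.30664.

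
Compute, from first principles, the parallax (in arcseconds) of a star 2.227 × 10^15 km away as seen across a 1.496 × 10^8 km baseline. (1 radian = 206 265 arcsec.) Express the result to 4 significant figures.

0.01386 arcsec

θ ≈ B/d = (1.496 × 10^8) / (2.227 × 10^15) = 6.7176 × 10^-8 rad.
In arcseconds: 6.7176 × 10^-8 × 206265 = 0.013856″.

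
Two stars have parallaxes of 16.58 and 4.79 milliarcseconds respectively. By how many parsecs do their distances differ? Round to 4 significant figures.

d_A = 1/0.01658″ = 60.314 pc; d_B = 1/0.004790″ = 208.77 pc.
|d_B − d_A| = |208.77 − 60.314| = 148.46 pc.

148.5 pc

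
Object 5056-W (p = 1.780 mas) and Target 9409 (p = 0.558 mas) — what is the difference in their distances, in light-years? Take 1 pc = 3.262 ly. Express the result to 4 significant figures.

4013 ly

d_A = 1/0.001780″ = 561.8 pc; d_B = 1/0.0005580″ = 1792.1 pc.
|d_B − d_A| = |1792.1 − 561.8| = 1230.3 pc = 1230.3 × 3.262 ly = 4013.2 ly.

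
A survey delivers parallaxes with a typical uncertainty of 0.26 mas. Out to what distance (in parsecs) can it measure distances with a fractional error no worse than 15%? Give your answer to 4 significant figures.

σ_d/d = σ_p/p, so the condition is σ_p/p ≤ 0.15, i.e. p ≥ σ_p/0.15.
p_min = 0.26/0.15 = 1.7333 mas = 0.0017333 arcsec.
d_max = 1/p_min = 1/0.0017333 = 576.93 pc.

576.9 pc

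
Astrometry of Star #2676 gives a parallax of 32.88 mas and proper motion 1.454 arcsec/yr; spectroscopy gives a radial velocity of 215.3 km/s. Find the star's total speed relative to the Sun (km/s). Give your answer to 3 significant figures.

d = 1/p = 1/0.03288″ = 30.414 pc.
v_t = 4.740 μ d = 4.740 × 1.454 × 30.414 = 209.61 km/s.
v = √(v_r² + v_t²) = √(215.3² + 209.61²) = √90290.4 = 300.48 km/s.

300 km/s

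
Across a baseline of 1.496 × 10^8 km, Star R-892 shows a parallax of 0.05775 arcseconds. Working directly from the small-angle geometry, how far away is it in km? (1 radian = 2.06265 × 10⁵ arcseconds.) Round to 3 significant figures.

θ = 0.05775″ = 0.05775/206265 = 2.7998 × 10^-7 rad.
d = B/θ = (1.496 × 10^8) / (2.7998 × 10^-7) = 5.3432 × 10^14 km.

5.34 × 10^14 km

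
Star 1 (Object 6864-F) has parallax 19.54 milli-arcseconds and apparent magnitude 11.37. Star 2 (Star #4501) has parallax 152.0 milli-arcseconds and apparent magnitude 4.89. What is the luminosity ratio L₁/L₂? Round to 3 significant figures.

d₁ = 1/p₁ = 1/0.01954″ = 51.177 pc; d₂ = 1/p₂ = 1/0.1520″ = 6.5789 pc.
M₁ = m₁ − 5 log₁₀ d₁ + 5 = 11.37 − 8.5454 + 5 = 7.8246.
M₂ = 4.89 − 4.0908 + 5 = 5.7992.
L₁/L₂ = 10^(0.4(M₂ − M₁)) = 10^(0.4 × (-2.0254)) = 10^(-0.81016) = 0.15482.

L₁/L₂ = 0.155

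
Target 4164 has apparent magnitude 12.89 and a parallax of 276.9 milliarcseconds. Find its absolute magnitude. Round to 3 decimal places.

M = 15.102

d = 1/p = 1/0.2769″ = 3.6114 pc.
m − M = 5 log₁₀(3.6114) − 5 = 2.7884 − 5 = -2.2116.
M = m − (m − M) = 12.89 − (-2.2116) = 15.102.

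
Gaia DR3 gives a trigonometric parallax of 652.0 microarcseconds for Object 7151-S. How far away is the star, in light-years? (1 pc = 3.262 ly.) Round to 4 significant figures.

5003 light years

p = 652.0 microarcseconds = 0.0006520 arcsec.
d = 1/p = 1/0.0006520 = 1533.7 pc.
In light-years: 1533.7 × 3.262 = 5002.9 ly.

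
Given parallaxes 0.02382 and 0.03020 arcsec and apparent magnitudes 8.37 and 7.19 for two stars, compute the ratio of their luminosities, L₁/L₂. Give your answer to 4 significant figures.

d₁ = 1/p₁ = 1/0.02382″ = 41.982 pc; d₂ = 1/p₂ = 1/0.03020″ = 33.113 pc.
M₁ = m₁ − 5 log₁₀ d₁ + 5 = 8.37 − 8.1153 + 5 = 5.2547.
M₂ = 7.19 − 7.6000 + 5 = 4.5900.
L₁/L₂ = 10^(0.4(M₂ − M₁)) = 10^(0.4 × (-0.6647)) = 10^(-0.26588) = 0.54215.

L₁/L₂ = 0.5422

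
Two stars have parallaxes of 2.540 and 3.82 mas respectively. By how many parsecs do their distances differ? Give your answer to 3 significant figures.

d_A = 1/0.002540″ = 393.7 pc; d_B = 1/0.003820″ = 261.78 pc.
|d_B − d_A| = |261.78 − 393.7| = 131.92 pc.

132 pc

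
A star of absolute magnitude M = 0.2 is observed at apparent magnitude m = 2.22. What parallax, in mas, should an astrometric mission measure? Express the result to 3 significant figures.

39.4 mas

m − M = 2.22 − 0.2 = 2.02.
d = 10^((m−M)/5 + 1) = 10^1.404 = 25.351 pc.
p = 1/d = 1/25.351 = 0.039446 arcsec = 39.446 mas.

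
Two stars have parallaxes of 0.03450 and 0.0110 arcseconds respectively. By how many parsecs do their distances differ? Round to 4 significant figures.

d_A = 1/0.03450″ = 28.986 pc; d_B = 1/0.01100″ = 90.909 pc.
|d_B − d_A| = |90.909 − 28.986| = 61.923 pc.

61.92 pc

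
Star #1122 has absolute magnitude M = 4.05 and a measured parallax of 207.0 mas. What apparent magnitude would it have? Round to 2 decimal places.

m = 2.47

d = 1/p = 1/0.2070″ = 4.8309 pc.
m − M = 5 log₁₀ d − 5 = 5 log₁₀(4.8309) − 5 = 3.4201 − 5 = -1.5799.
m = M + (m − M) = 4.05 + (-1.5799) = 2.47.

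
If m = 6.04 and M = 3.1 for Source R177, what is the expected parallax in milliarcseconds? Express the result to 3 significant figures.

25.8 mas

m − M = 6.04 − 3.1 = 2.94.
d = 10^((m−M)/5 + 1) = 10^1.588 = 38.726 pc.
p = 1/d = 1/38.726 = 0.025822 arcsec = 25.822 mas.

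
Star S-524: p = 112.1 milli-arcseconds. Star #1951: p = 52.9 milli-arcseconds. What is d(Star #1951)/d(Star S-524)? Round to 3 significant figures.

2.12

Since d = 1/p, d_B/d_A = p_A/p_B.
= 112.1 / 52.9 = 2.1191.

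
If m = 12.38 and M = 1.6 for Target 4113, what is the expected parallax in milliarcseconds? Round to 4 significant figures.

m − M = 12.38 − 1.6 = 10.78.
d = 10^((m−M)/5 + 1) = 10^3.156 = 1432.2 pc.
p = 1/d = 1/1432.2 = 0.00069823 arcsec = 0.69823 mas.

0.6982 mas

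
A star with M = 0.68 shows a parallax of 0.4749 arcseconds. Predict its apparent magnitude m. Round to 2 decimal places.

d = 1/p = 1/0.4749″ = 2.1057 pc.
m − M = 5 log₁₀ d − 5 = 5 log₁₀(2.1057) − 5 = 1.6170 − 5 = -3.3830.
m = M + (m − M) = 0.68 + (-3.3830) = -2.70.

m = -2.70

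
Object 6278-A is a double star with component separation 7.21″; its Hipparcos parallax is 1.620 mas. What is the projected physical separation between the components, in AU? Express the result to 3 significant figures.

d = 1/p = 1/0.001620″ = 617.28 pc.
At distance d (pc), an angle of θ arcsec spans θ·d AU: s = 7.21 × 617.28 = 4450.6 AU.

4450 AU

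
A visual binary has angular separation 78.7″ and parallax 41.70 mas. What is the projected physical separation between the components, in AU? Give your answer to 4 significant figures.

1887 AU

d = 1/p = 1/0.04170″ = 23.981 pc.
At distance d (pc), an angle of θ arcsec spans θ·d AU: s = 78.7 × 23.981 = 1887.3 AU.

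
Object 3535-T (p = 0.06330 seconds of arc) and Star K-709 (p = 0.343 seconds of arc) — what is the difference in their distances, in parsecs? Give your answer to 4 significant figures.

12.88 pc

d_A = 1/0.06330″ = 15.798 pc; d_B = 1/0.3430″ = 2.9155 pc.
|d_B − d_A| = |2.9155 − 15.798| = 12.883 pc.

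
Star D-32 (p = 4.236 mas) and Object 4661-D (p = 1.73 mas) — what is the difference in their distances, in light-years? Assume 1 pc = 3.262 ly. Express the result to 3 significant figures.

1120 ly

d_A = 1/0.004236″ = 236.07 pc; d_B = 1/0.001730″ = 578.03 pc.
|d_B − d_A| = |578.03 − 236.07| = 341.96 pc = 341.96 × 3.262 ly = 1115.5 ly.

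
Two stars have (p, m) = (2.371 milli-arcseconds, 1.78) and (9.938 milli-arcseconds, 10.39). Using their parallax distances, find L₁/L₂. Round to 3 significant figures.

L₁/L₂ = 48800

d₁ = 1/p₁ = 1/0.002371″ = 421.76 pc; d₂ = 1/p₂ = 1/0.009938″ = 100.62 pc.
M₁ = m₁ − 5 log₁₀ d₁ + 5 = 1.78 − 13.1253 + 5 = -6.3453.
M₂ = 10.39 − 10.0134 + 5 = 5.3766.
L₁/L₂ = 10^(0.4(M₂ − M₁)) = 10^(0.4 × 11.7219) = 10^4.68876 = 48838.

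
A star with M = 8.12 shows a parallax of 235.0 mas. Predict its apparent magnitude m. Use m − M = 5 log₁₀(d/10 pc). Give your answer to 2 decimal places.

m = 6.26

d = 1/p = 1/0.2350″ = 4.2553 pc.
m − M = 5 log₁₀ d − 5 = 5 log₁₀(4.2553) − 5 = 3.1447 − 5 = -1.8553.
m = M + (m − M) = 8.12 + (-1.8553) = 6.26.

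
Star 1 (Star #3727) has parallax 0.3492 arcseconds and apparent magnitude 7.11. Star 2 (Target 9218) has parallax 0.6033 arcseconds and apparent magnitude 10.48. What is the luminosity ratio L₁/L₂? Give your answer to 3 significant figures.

d₁ = 1/p₁ = 1/0.3492″ = 2.8637 pc; d₂ = 1/p₂ = 1/0.6033″ = 1.6576 pc.
M₁ = m₁ − 5 log₁₀ d₁ + 5 = 7.11 − 2.2846 + 5 = 9.8254.
M₂ = 10.48 − 1.0974 + 5 = 14.3826.
L₁/L₂ = 10^(0.4(M₂ − M₁)) = 10^(0.4 × 4.5572) = 10^1.82288 = 66.509.

L₁/L₂ = 66.5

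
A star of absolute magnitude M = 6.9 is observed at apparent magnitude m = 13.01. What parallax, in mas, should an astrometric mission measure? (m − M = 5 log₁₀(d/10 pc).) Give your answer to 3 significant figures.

6.00 mas

m − M = 13.01 − 6.9 = 6.11.
d = 10^((m−M)/5 + 1) = 10^2.222 = 166.72 pc.
p = 1/d = 1/166.72 = 0.0059981 arcsec = 5.9981 mas.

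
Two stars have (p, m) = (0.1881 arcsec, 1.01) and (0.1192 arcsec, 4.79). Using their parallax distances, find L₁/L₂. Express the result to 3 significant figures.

L₁/L₂ = 13.1

d₁ = 1/p₁ = 1/0.1881″ = 5.3163 pc; d₂ = 1/p₂ = 1/0.1192″ = 8.3893 pc.
M₁ = m₁ − 5 log₁₀ d₁ + 5 = 1.01 − 3.6280 + 5 = 2.3820.
M₂ = 4.79 − 4.6186 + 5 = 5.1714.
L₁/L₂ = 10^(0.4(M₂ − M₁)) = 10^(0.4 × 2.7894) = 10^1.11576 = 13.054.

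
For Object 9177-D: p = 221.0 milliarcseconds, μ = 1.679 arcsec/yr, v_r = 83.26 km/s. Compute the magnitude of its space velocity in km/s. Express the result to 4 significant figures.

d = 1/p = 1/0.2210″ = 4.5249 pc.
v_t = 4.740 μ d = 4.740 × 1.679 × 4.5249 = 36.011 km/s.
v = √(v_r² + v_t²) = √(83.26² + 36.011²) = √8229.02 = 90.714 km/s.

90.71 km/s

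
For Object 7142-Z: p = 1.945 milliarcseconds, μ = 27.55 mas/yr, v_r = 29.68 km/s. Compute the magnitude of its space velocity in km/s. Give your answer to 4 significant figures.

73.41 km/s

d = 1/p = 1/0.001945″ = 514.14 pc.
μ = 27.55 mas/yr = 0.02755 ″/yr.
v_t = 4.740 μ d = 4.740 × 0.02755 × 514.14 = 67.14 km/s.
v = √(v_r² + v_t²) = √(29.68² + 67.14²) = √5388.68 = 73.408 km/s.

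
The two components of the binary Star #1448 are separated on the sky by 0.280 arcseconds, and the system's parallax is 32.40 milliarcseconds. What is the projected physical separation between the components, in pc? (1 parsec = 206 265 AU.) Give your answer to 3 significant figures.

4.19 × 10^-5 pc

d = 1/p = 1/0.03240″ = 30.864 pc.
At distance d (pc), an angle of θ arcsec spans θ·d AU: s = 0.280 × 30.864 = 8.6419 AU.
= 8.6419 / 206265 = 4.1897 × 10^-5 pc.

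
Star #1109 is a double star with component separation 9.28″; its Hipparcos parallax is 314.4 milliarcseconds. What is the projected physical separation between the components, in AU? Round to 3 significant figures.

d = 1/p = 1/0.3144″ = 3.1807 pc.
At distance d (pc), an angle of θ arcsec spans θ·d AU: s = 9.28 × 3.1807 = 29.517 AU.

29.5 AU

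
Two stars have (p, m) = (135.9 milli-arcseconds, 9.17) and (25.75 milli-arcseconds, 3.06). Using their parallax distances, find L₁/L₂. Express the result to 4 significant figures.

d₁ = 1/p₁ = 1/0.1359″ = 7.3584 pc; d₂ = 1/p₂ = 1/0.02575″ = 38.835 pc.
M₁ = m₁ − 5 log₁₀ d₁ + 5 = 9.17 − 4.3339 + 5 = 9.8361.
M₂ = 3.06 − 7.9461 + 5 = 0.1139.
L₁/L₂ = 10^(0.4(M₂ − M₁)) = 10^(0.4 × (-9.7222)) = 10^(-3.88888) = 0.00012916.

L₁/L₂ = 0.0001292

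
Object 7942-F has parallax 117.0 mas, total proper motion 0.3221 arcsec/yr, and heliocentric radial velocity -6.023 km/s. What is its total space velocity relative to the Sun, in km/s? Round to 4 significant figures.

14.37 km/s

d = 1/p = 1/0.1170″ = 8.547 pc.
v_t = 4.740 μ d = 4.740 × 0.3221 × 8.547 = 13.049 km/s.
v = √(v_r² + v_t²) = √((-6.023)² + 13.049²) = √206.553 = 14.372 km/s.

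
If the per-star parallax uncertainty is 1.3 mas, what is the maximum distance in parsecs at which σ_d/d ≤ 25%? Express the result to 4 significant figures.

192.3 pc

σ_d/d = σ_p/p, so the condition is σ_p/p ≤ 0.25, i.e. p ≥ σ_p/0.25.
p_min = 1.3/0.25 = 5.2 mas = 0.0052 arcsec.
d_max = 1/p_min = 1/0.0052 = 192.31 pc.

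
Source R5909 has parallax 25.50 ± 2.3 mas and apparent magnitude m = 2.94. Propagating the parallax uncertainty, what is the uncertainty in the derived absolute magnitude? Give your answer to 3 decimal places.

M = m − 5 log₁₀ d + 5 = m + 5 log₁₀ p + 5, so ∂M/∂p = 5/(p ln 10).
σ_M = (5/ln 10) · (σ_p/p) = 2.1715 × 2.3/25.50 = 2.1715 × 0.090196 = 0.19586.

σ_M = 0.196 mag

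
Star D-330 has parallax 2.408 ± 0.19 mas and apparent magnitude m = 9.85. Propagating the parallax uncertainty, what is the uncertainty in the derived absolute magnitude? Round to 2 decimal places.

M = m − 5 log₁₀ d + 5 = m + 5 log₁₀ p + 5, so ∂M/∂p = 5/(p ln 10).
σ_M = (5/ln 10) · (σ_p/p) = 2.1715 × 0.19/2.408 = 2.1715 × 0.078904 = 0.17134.

σ_M = 0.17 mag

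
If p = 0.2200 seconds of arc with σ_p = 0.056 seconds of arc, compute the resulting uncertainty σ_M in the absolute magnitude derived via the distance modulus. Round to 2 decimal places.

M = m − 5 log₁₀ d + 5 = m + 5 log₁₀ p + 5, so ∂M/∂p = 5/(p ln 10).
σ_M = (5/ln 10) · (σ_p/p) = 2.1715 × 0.056/0.2200 = 2.1715 × 0.25455 = 0.55276.

σ_M = 0.55 mag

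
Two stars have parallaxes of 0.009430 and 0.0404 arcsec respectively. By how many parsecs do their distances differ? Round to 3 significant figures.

81.3 pc

d_A = 1/0.009430″ = 106.04 pc; d_B = 1/0.04040″ = 24.752 pc.
|d_B − d_A| = |24.752 − 106.04| = 81.288 pc.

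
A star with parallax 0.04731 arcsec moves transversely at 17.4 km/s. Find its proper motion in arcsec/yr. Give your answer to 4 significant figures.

d = 1/p = 1/0.04731″ = 21.137 pc.
μ = v_t / (4.74 d) = 17.4 / (4.74 × 21.137) = 17.4 / 100.19 = 0.17367 ″/yr.

0.1737 arcsec/yr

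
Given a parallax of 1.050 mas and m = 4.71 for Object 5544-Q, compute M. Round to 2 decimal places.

M = -5.18

d = 1/p = 1/0.001050″ = 952.38 pc.
m − M = 5 log₁₀(952.38) − 5 = 14.8941 − 5 = 9.8941.
M = m − (m − M) = 4.71 − 9.8941 = -5.18.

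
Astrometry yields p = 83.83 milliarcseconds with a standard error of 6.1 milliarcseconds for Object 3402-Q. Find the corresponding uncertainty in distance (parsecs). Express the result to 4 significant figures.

d = 1/p, so σ_d = σ_p / p².
σ_d = 0.00610 / (0.08383)² = 0.00610 / 0.0070275 = 0.86802 pc.

0.8680 pc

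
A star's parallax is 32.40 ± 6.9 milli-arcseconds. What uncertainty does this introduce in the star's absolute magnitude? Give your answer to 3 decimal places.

M = m − 5 log₁₀ d + 5 = m + 5 log₁₀ p + 5, so ∂M/∂p = 5/(p ln 10).
σ_M = (5/ln 10) · (σ_p/p) = 2.1715 × 6.9/32.40 = 2.1715 × 0.21296 = 0.46244.

σ_M = 0.462 mag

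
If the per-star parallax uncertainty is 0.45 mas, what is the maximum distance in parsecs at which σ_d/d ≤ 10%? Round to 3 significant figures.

σ_d/d = σ_p/p, so the condition is σ_p/p ≤ 0.10, i.e. p ≥ σ_p/0.10.
p_min = 0.45/0.10 = 4.5 mas = 0.0045 arcsec.
d_max = 1/p_min = 1/0.0045 = 222.22 pc.

222 pc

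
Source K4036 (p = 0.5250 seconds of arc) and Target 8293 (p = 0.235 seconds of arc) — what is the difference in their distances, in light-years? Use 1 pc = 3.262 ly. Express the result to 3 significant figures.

d_A = 1/0.5250″ = 1.9048 pc; d_B = 1/0.2350″ = 4.2553 pc.
|d_B − d_A| = |4.2553 − 1.9048| = 2.3505 pc = 2.3505 × 3.262 ly = 7.6673 ly.

7.67 ly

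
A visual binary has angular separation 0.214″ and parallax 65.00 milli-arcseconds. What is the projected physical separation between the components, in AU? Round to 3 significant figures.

3.29 AU

d = 1/p = 1/0.06500″ = 15.385 pc.
At distance d (pc), an angle of θ arcsec spans θ·d AU: s = 0.214 × 15.385 = 3.2924 AU.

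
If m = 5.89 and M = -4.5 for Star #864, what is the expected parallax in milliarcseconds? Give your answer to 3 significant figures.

m − M = 5.89 − (-4.5) = 10.39.
d = 10^((m−M)/5 + 1) = 10^3.078 = 1196.7 pc.
p = 1/d = 1/1196.7 = 0.00083563 arcsec = 0.83563 mas.

0.836 mas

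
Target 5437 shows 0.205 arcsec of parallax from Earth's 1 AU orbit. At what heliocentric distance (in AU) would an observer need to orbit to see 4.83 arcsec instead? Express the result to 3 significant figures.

23.6 AU

Parallax scales linearly with baseline: p ∝ B, so B = p_target / p_Earth × 1 AU.
B = 4.83 / 0.205 = 23.561 AU.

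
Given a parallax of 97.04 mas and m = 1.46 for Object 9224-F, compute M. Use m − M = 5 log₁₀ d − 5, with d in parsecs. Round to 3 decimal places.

M = 1.395

d = 1/p = 1/0.09704″ = 10.305 pc.
m − M = 5 log₁₀(10.305) − 5 = 5.0652 − 5 = 0.0652.
M = m − (m − M) = 1.46 − 0.0652 = 1.395.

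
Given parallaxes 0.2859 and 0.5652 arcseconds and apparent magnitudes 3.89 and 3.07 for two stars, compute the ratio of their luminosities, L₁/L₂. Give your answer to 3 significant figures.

d₁ = 1/p₁ = 1/0.2859″ = 3.4977 pc; d₂ = 1/p₂ = 1/0.5652″ = 1.7693 pc.
M₁ = m₁ − 5 log₁₀ d₁ + 5 = 3.89 − 2.7189 + 5 = 6.1711.
M₂ = 3.07 − 1.2390 + 5 = 6.8310.
L₁/L₂ = 10^(0.4(M₂ − M₁)) = 10^(0.4 × 0.6599) = 10^0.26396 = 1.8364.

L₁/L₂ = 1.84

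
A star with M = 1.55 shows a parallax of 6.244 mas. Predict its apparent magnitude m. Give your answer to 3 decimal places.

m = 7.573

d = 1/p = 1/0.006244″ = 160.15 pc.
m − M = 5 log₁₀ d − 5 = 5 log₁₀(160.15) − 5 = 11.0226 − 5 = 6.0226.
m = M + (m − M) = 1.55 + 6.0226 = 7.573.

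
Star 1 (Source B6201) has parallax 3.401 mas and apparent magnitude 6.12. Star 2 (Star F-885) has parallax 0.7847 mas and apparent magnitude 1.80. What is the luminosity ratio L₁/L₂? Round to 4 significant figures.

L₁/L₂ = 0.0009959

d₁ = 1/p₁ = 1/0.003401″ = 294.03 pc; d₂ = 1/p₂ = 1/0.0007847″ = 1274.4 pc.
M₁ = m₁ − 5 log₁₀ d₁ + 5 = 6.12 − 12.3420 + 5 = -1.2220.
M₂ = 1.80 − 15.5265 + 5 = -8.7265.
L₁/L₂ = 10^(0.4(M₂ − M₁)) = 10^(0.4 × (-7.5045)) = 10^(-3.00180) = 0.00099586.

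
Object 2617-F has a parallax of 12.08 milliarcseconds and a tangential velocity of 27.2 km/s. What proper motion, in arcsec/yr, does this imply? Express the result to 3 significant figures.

d = 1/p = 1/0.01208″ = 82.781 pc.
μ = v_t / (4.74 d) = 27.2 / (4.74 × 82.781) = 27.2 / 392.38 = 0.069321 ″/yr.

0.0693 arcsec/yr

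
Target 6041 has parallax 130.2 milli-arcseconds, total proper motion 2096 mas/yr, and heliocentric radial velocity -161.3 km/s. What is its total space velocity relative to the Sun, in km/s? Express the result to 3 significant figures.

178 km/s

d = 1/p = 1/0.1302″ = 7.6805 pc.
μ = 2096 mas/yr = 2.096 ″/yr.
v_t = 4.740 μ d = 4.740 × 2.096 × 7.6805 = 76.306 km/s.
v = √(v_r² + v_t²) = √((-161.3)² + 76.306²) = √31840.3 = 178.44 km/s.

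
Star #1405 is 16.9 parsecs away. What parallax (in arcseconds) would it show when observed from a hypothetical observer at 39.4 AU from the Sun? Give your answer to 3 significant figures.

p (arcsec) = B (AU) / d (pc).
p = 39.4 / 16.9 = 2.3314 arcsec.

2.33 arcsec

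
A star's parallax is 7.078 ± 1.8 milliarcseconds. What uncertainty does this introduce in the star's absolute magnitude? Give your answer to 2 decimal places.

σ_M = 0.55 mag

M = m − 5 log₁₀ d + 5 = m + 5 log₁₀ p + 5, so ∂M/∂p = 5/(p ln 10).
σ_M = (5/ln 10) · (σ_p/p) = 2.1715 × 1.8/7.078 = 2.1715 × 0.25431 = 0.55223.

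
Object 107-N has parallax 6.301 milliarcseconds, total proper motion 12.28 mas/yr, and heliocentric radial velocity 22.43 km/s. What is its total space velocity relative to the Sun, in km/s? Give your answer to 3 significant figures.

24.3 km/s

d = 1/p = 1/0.006301″ = 158.7 pc.
μ = 12.28 mas/yr = 0.01228 ″/yr.
v_t = 4.740 μ d = 4.740 × 0.01228 × 158.7 = 9.2375 km/s.
v = √(v_r² + v_t²) = √(22.43² + 9.2375²) = √588.436 = 24.258 km/s.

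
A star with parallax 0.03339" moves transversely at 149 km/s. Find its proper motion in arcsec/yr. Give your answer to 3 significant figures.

1.05 arcsec/yr

d = 1/p = 1/0.03339″ = 29.949 pc.
μ = v_t / (4.74 d) = 149 / (4.74 × 29.949) = 149 / 141.96 = 1.0496 ″/yr.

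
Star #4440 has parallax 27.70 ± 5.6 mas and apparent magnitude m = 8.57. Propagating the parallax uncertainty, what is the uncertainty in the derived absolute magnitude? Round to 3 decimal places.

M = m − 5 log₁₀ d + 5 = m + 5 log₁₀ p + 5, so ∂M/∂p = 5/(p ln 10).
σ_M = (5/ln 10) · (σ_p/p) = 2.1715 × 5.6/27.70 = 2.1715 × 0.20217 = 0.43901.

σ_M = 0.439 mag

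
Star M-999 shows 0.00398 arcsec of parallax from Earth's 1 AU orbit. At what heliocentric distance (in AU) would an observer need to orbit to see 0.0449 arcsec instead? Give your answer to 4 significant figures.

Parallax scales linearly with baseline: p ∝ B, so B = p_target / p_Earth × 1 AU.
B = 0.0449 / 0.00398 = 11.281 AU.

11.28 AU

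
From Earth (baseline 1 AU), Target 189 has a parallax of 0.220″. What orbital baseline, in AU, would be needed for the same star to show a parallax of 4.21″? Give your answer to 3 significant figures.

Parallax scales linearly with baseline: p ∝ B, so B = p_target / p_Earth × 1 AU.
B = 4.21 / 0.220 = 19.136 AU.

19.1 AU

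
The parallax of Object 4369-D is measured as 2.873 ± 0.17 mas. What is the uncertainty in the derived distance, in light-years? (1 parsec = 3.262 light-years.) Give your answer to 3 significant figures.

67.2 ly

d = 1/p, so σ_d = σ_p / p².
σ_d = 0.000170 / (0.002873)² = 0.000170 / 0.0000082541 = 20.596 pc = 20.596 × 3.262 ly = 67.184 ly.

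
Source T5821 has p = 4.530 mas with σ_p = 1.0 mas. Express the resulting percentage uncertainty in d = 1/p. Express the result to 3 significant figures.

22.1%

For d = 1/p, |σ_d/d| = |σ_p/p|.
σ_p/p = 1.0 / 4.530 = 0.22075 = 22.075%.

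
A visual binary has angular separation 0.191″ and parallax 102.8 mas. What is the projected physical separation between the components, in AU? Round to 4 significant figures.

d = 1/p = 1/0.1028″ = 9.7276 pc.
At distance d (pc), an angle of θ arcsec spans θ·d AU: s = 0.191 × 9.7276 = 1.858 AU.

1.858 AU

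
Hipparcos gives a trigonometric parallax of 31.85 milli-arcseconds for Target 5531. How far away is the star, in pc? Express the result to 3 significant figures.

p = 31.85 milli-arcseconds = 0.03185 arcsec.
d = 1/p = 1/0.03185 = 31.397 pc.

31.4 pc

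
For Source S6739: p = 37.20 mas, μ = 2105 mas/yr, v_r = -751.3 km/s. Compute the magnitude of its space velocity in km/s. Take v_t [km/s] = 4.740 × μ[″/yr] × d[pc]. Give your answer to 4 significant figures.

d = 1/p = 1/0.03720″ = 26.882 pc.
μ = 2105 mas/yr = 2.105 ″/yr.
v_t = 4.740 μ d = 4.740 × 2.105 × 26.882 = 268.22 km/s.
v = √(v_r² + v_t²) = √((-751.3)² + 268.22²) = √636394 = 797.74 km/s.

797.7 km/s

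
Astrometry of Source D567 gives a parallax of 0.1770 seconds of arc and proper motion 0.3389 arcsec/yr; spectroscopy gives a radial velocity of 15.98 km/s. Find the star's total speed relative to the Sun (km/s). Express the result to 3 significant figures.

18.4 km/s

d = 1/p = 1/0.1770″ = 5.6497 pc.
v_t = 4.740 μ d = 4.740 × 0.3389 × 5.6497 = 9.0756 km/s.
v = √(v_r² + v_t²) = √(15.98² + 9.0756²) = √337.727 = 18.377 km/s.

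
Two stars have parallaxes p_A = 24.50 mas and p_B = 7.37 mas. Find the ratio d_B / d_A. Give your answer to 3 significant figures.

3.32

Since d = 1/p, d_B/d_A = p_A/p_B.
= 24.50 / 7.37 = 3.3243.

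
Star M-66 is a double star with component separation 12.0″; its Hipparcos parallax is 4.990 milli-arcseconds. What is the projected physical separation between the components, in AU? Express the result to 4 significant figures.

2405 AU

d = 1/p = 1/0.004990″ = 200.4 pc.
At distance d (pc), an angle of θ arcsec spans θ·d AU: s = 12.0 × 200.4 = 2404.8 AU.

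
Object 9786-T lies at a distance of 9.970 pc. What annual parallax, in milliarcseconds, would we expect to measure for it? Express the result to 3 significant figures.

p = 1/d = 1/9.97 = 0.1003 arcsec.
= 0.1003 × 1000 = 100.3 mas.

100 mas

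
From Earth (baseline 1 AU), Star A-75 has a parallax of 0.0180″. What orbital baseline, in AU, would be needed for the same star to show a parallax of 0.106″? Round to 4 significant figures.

Parallax scales linearly with baseline: p ∝ B, so B = p_target / p_Earth × 1 AU.
B = 0.106 / 0.0180 = 5.8889 AU.

5.889 AU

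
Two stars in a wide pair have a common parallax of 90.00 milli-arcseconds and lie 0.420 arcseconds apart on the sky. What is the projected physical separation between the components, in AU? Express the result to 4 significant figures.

4.667 AU

d = 1/p = 1/0.09000″ = 11.111 pc.
At distance d (pc), an angle of θ arcsec spans θ·d AU: s = 0.420 × 11.111 = 4.6666 AU.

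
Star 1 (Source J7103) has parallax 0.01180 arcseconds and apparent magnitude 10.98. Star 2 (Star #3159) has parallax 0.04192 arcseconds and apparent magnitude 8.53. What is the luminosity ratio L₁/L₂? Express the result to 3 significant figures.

d₁ = 1/p₁ = 1/0.01180″ = 84.746 pc; d₂ = 1/p₂ = 1/0.04192″ = 23.855 pc.
M₁ = m₁ − 5 log₁₀ d₁ + 5 = 10.98 − 9.6406 + 5 = 6.3394.
M₂ = 8.53 − 6.8879 + 5 = 6.6421.
L₁/L₂ = 10^(0.4(M₂ − M₁)) = 10^(0.4 × 0.3027) = 10^0.12108 = 1.3215.

L₁/L₂ = 1.32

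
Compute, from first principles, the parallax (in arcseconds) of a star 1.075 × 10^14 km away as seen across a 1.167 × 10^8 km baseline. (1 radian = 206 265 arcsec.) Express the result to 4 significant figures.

0.2239 arcsec

θ ≈ B/d = (1.167 × 10^8) / (1.075 × 10^14) = 1.0856 × 10^-6 rad.
In arcseconds: 1.0856 × 10^-6 × 206265 = 0.22392″.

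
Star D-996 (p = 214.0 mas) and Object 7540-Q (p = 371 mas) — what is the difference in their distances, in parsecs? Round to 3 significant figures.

1.98 pc

d_A = 1/0.2140″ = 4.6729 pc; d_B = 1/0.3710″ = 2.6954 pc.
|d_B − d_A| = |2.6954 − 4.6729| = 1.9775 pc.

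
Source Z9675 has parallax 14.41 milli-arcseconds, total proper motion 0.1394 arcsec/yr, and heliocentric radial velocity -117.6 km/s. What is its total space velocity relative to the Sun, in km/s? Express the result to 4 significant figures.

126.2 km/s

d = 1/p = 1/0.01441″ = 69.396 pc.
v_t = 4.740 μ d = 4.740 × 0.1394 × 69.396 = 45.854 km/s.
v = √(v_r² + v_t²) = √((-117.6)² + 45.854²) = √15932.3 = 126.22 km/s.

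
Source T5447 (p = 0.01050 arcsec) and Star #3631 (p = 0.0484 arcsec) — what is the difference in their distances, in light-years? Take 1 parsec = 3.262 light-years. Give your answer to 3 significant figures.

d_A = 1/0.01050″ = 95.238 pc; d_B = 1/0.04840″ = 20.661 pc.
|d_B − d_A| = |20.661 − 95.238| = 74.577 pc = 74.577 × 3.262 ly = 243.27 ly.

243 ly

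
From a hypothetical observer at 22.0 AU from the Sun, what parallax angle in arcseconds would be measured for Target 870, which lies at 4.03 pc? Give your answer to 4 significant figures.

p (arcsec) = B (AU) / d (pc).
p = 22.0 / 4.03 = 5.4591 arcsec.

5.459 arcsec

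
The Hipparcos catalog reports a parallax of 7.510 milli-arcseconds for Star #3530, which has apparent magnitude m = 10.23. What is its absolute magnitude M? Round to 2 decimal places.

M = 4.61

d = 1/p = 1/0.007510″ = 133.16 pc.
m − M = 5 log₁₀(133.16) − 5 = 10.6219 − 5 = 5.6219.
M = m − (m − M) = 10.23 − 5.6219 = 4.61.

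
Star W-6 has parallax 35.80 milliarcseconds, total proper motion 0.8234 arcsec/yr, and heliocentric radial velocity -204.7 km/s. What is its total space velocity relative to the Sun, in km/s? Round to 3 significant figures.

d = 1/p = 1/0.03580″ = 27.933 pc.
v_t = 4.740 μ d = 4.740 × 0.8234 × 27.933 = 109.02 km/s.
v = √(v_r² + v_t²) = √((-204.7)² + 109.02²) = √53787.5 = 231.92 km/s.

232 km/s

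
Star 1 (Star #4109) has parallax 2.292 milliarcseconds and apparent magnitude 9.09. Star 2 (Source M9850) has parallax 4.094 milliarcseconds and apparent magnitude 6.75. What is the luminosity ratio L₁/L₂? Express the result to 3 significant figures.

L₁/L₂ = 0.370

d₁ = 1/p₁ = 1/0.002292″ = 436.3 pc; d₂ = 1/p₂ = 1/0.004094″ = 244.26 pc.
M₁ = m₁ − 5 log₁₀ d₁ + 5 = 9.09 − 13.1989 + 5 = 0.8911.
M₂ = 6.75 − 11.9393 + 5 = -0.1893.
L₁/L₂ = 10^(0.4(M₂ − M₁)) = 10^(0.4 × (-1.0804)) = 10^(-0.43216) = 0.36969.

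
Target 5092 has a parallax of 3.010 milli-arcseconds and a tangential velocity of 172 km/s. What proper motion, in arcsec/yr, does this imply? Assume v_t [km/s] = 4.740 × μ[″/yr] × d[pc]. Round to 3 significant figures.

0.109 arcsec/yr

d = 1/p = 1/0.003010″ = 332.23 pc.
μ = v_t / (4.74 d) = 172 / (4.74 × 332.23) = 172 / 1574.8 = 0.10922 ″/yr.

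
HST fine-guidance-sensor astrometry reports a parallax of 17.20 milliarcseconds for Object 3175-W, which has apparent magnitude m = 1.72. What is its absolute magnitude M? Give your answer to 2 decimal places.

M = -2.10

d = 1/p = 1/0.01720″ = 58.14 pc.
m − M = 5 log₁₀(58.14) − 5 = 8.8224 − 5 = 3.8224.
M = m − (m − M) = 1.72 − 3.8224 = -2.10.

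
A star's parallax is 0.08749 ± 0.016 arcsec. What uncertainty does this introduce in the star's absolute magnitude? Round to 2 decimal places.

M = m − 5 log₁₀ d + 5 = m + 5 log₁₀ p + 5, so ∂M/∂p = 5/(p ln 10).
σ_M = (5/ln 10) · (σ_p/p) = 2.1715 × 0.016/0.08749 = 2.1715 × 0.18288 = 0.39712.

σ_M = 0.40 mag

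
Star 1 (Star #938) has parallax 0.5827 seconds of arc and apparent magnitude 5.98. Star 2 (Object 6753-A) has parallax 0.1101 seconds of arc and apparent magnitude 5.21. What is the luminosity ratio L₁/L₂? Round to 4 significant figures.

L₁/L₂ = 0.01757

d₁ = 1/p₁ = 1/0.5827″ = 1.7161 pc; d₂ = 1/p₂ = 1/0.1101″ = 9.0827 pc.
M₁ = m₁ − 5 log₁₀ d₁ + 5 = 5.98 − 1.1727 + 5 = 9.8073.
M₂ = 5.21 − 4.7911 + 5 = 5.4189.
L₁/L₂ = 10^(0.4(M₂ − M₁)) = 10^(0.4 × (-4.3884)) = 10^(-1.75536) = 0.017565.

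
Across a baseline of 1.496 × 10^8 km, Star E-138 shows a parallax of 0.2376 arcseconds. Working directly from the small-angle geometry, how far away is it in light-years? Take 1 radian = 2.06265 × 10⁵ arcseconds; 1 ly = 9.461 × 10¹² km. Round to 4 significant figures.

13.73 ly

θ = 0.2376″ = 0.2376/206265 = 1.1519 × 10^-6 rad.
d = B/θ = (1.496 × 10^8) / (1.1519 × 10^-6) = 1.2987 × 10^14 km = (1.2987 × 10^14) / (9.461 × 10^12) ly = 13.727 ly.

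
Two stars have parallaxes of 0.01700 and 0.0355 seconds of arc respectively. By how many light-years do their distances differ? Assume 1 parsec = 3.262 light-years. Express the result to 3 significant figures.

d_A = 1/0.01700″ = 58.824 pc; d_B = 1/0.03550″ = 28.169 pc.
|d_B − d_A| = |28.169 − 58.824| = 30.655 pc = 30.655 × 3.262 ly = 99.997 ly.

100 ly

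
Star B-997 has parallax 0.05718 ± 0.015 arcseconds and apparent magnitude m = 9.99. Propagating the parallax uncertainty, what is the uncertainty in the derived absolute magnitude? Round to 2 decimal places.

σ_M = 0.57 mag

M = m − 5 log₁₀ d + 5 = m + 5 log₁₀ p + 5, so ∂M/∂p = 5/(p ln 10).
σ_M = (5/ln 10) · (σ_p/p) = 2.1715 × 0.015/0.05718 = 2.1715 × 0.26233 = 0.56965.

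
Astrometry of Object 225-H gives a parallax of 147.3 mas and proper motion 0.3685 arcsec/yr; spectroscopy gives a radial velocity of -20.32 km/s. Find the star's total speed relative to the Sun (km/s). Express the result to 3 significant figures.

d = 1/p = 1/0.1473″ = 6.7889 pc.
v_t = 4.740 μ d = 4.740 × 0.3685 × 6.7889 = 11.858 km/s.
v = √(v_r² + v_t²) = √((-20.32)² + 11.858²) = √553.515 = 23.527 km/s.

23.5 km/s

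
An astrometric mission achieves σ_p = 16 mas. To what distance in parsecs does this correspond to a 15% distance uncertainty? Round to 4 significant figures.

σ_d/d = σ_p/p, so the condition is σ_p/p ≤ 0.15, i.e. p ≥ σ_p/0.15.
p_min = 16/0.15 = 106.67 mas = 0.10667 arcsec.
d_max = 1/p_min = 1/0.10667 = 9.3747 pc.

9.375 pc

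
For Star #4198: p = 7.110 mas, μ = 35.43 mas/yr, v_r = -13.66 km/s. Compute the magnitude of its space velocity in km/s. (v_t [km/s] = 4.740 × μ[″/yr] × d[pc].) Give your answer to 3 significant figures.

d = 1/p = 1/0.007110″ = 140.65 pc.
μ = 35.43 mas/yr = 0.03543 ″/yr.
v_t = 4.740 μ d = 4.740 × 0.03543 × 140.65 = 23.621 km/s.
v = √(v_r² + v_t²) = √((-13.66)² + 23.621²) = √744.547 = 27.286 km/s.

27.3 km/s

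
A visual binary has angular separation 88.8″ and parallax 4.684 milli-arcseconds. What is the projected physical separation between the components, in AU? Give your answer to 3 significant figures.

19000 AU

d = 1/p = 1/0.004684″ = 213.49 pc.
At distance d (pc), an angle of θ arcsec spans θ·d AU: s = 88.8 × 213.49 = 18958 AU.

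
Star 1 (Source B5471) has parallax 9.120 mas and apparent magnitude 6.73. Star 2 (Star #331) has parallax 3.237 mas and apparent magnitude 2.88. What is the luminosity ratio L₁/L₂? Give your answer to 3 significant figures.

d₁ = 1/p₁ = 1/0.009120″ = 109.65 pc; d₂ = 1/p₂ = 1/0.003237″ = 308.93 pc.
M₁ = m₁ − 5 log₁₀ d₁ + 5 = 6.73 − 10.2000 + 5 = 1.5300.
M₂ = 2.88 − 12.4493 + 5 = -4.5693.
L₁/L₂ = 10^(0.4(M₂ − M₁)) = 10^(0.4 × (-6.0993)) = 10^(-2.43972) = 0.0036331.

L₁/L₂ = 0.00363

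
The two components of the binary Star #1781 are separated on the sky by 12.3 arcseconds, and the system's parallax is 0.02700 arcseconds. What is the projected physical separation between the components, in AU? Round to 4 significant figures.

d = 1/p = 1/0.02700″ = 37.037 pc.
At distance d (pc), an angle of θ arcsec spans θ·d AU: s = 12.3 × 37.037 = 455.56 AU.

455.6 AU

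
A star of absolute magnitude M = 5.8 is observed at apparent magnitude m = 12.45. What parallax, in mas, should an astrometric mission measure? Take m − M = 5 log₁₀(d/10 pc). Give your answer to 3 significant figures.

m − M = 12.45 − 5.8 = 6.65.
d = 10^((m−M)/5 + 1) = 10^2.330 = 213.8 pc.
p = 1/d = 1/213.8 = 0.0046773 arcsec = 4.6773 mas.

4.68 mas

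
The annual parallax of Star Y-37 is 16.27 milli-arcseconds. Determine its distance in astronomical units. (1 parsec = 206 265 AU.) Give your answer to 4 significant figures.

1.268 × 10^7 AU

p = 16.27 milli-arcseconds = 0.01627 arcsec.
d = 1/p = 1/0.01627 = 61.463 pc.
In AU: 61.463 × 206265 = 1.2678 × 10^7 AU.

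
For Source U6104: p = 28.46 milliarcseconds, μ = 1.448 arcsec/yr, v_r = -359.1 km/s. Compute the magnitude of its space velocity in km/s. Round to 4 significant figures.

d = 1/p = 1/0.02846″ = 35.137 pc.
v_t = 4.740 μ d = 4.740 × 1.448 × 35.137 = 241.16 km/s.
v = √(v_r² + v_t²) = √((-359.1)² + 241.16²) = √187111 = 432.56 km/s.

432.6 km/s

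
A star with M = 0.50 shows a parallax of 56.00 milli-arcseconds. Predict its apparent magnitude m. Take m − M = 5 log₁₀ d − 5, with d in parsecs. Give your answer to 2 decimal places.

d = 1/p = 1/0.05600″ = 17.857 pc.
m − M = 5 log₁₀ d − 5 = 5 log₁₀(17.857) − 5 = 6.2590 − 5 = 1.2590.
m = M + (m − M) = 0.50 + 1.2590 = 1.76.

m = 1.76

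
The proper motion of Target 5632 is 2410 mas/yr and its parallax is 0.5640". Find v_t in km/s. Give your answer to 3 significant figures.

20.3 km/s

d = 1/p = 1/0.5640″ = 1.773 pc.
μ = 2410 mas/yr = 2.41 ″/yr.
v_t = 4.74 × μ × d = 4.74 × 2.41 × 1.773 = 20.254 km/s.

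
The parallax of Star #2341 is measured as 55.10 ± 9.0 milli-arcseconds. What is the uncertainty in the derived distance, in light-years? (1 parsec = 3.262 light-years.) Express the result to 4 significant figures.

d = 1/p, so σ_d = σ_p / p².
σ_d = 0.00900 / (0.05510)² = 0.00900 / 0.003036 = 2.9644 pc = 2.9644 × 3.262 ly = 9.6699 ly.

9.670 ly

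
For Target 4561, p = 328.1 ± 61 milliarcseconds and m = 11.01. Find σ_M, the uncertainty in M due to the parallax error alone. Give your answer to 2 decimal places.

σ_M = 0.40 mag

M = m − 5 log₁₀ d + 5 = m + 5 log₁₀ p + 5, so ∂M/∂p = 5/(p ln 10).
σ_M = (5/ln 10) · (σ_p/p) = 2.1715 × 61/328.1 = 2.1715 × 0.18592 = 0.40373.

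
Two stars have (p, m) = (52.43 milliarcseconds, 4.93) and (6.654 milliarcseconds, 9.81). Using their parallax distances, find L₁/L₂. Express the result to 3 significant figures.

L₁/L₂ = 1.44

d₁ = 1/p₁ = 1/0.05243″ = 19.073 pc; d₂ = 1/p₂ = 1/0.006654″ = 150.29 pc.
M₁ = m₁ − 5 log₁₀ d₁ + 5 = 4.93 − 6.4021 + 5 = 3.5279.
M₂ = 9.81 − 10.8847 + 5 = 3.9253.
L₁/L₂ = 10^(0.4(M₂ − M₁)) = 10^(0.4 × 0.3974) = 10^0.15896 = 1.442.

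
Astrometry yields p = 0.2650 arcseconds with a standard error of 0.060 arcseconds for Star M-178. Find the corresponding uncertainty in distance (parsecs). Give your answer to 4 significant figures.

d = 1/p, so σ_d = σ_p / p².
σ_d = 0.0600 / (0.2650)² = 0.0600 / 0.070225 = 0.8544 pc.

0.8544 pc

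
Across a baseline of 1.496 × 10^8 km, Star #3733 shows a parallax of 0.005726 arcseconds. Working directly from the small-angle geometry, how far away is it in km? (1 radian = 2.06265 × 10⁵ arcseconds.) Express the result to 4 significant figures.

θ = 0.005726″ = 0.005726/206265 = 2.7760 × 10^-8 rad.
d = B/θ = (1.496 × 10^8) / (2.7760 × 10^-8) = 5.3890 × 10^15 km.

5.389 × 10^15 km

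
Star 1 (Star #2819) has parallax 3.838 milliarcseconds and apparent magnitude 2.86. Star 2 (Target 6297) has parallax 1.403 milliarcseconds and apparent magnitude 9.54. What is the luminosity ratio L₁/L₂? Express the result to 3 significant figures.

L₁/L₂ = 62.8

d₁ = 1/p₁ = 1/0.003838″ = 260.55 pc; d₂ = 1/p₂ = 1/0.001403″ = 712.76 pc.
M₁ = m₁ − 5 log₁₀ d₁ + 5 = 2.86 − 12.0795 + 5 = -4.2195.
M₂ = 9.54 − 14.2647 + 5 = 0.2753.
L₁/L₂ = 10^(0.4(M₂ − M₁)) = 10^(0.4 × 4.4948) = 10^1.79792 = 62.794.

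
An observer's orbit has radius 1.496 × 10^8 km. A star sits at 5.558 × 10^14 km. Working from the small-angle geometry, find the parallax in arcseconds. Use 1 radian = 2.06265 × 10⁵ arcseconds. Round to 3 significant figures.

0.0555 arcsec

θ ≈ B/d = (1.496 × 10^8) / (5.558 × 10^14) = 2.6916 × 10^-7 rad.
In arcseconds: 2.6916 × 10^-7 × 206265 = 0.055518″.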